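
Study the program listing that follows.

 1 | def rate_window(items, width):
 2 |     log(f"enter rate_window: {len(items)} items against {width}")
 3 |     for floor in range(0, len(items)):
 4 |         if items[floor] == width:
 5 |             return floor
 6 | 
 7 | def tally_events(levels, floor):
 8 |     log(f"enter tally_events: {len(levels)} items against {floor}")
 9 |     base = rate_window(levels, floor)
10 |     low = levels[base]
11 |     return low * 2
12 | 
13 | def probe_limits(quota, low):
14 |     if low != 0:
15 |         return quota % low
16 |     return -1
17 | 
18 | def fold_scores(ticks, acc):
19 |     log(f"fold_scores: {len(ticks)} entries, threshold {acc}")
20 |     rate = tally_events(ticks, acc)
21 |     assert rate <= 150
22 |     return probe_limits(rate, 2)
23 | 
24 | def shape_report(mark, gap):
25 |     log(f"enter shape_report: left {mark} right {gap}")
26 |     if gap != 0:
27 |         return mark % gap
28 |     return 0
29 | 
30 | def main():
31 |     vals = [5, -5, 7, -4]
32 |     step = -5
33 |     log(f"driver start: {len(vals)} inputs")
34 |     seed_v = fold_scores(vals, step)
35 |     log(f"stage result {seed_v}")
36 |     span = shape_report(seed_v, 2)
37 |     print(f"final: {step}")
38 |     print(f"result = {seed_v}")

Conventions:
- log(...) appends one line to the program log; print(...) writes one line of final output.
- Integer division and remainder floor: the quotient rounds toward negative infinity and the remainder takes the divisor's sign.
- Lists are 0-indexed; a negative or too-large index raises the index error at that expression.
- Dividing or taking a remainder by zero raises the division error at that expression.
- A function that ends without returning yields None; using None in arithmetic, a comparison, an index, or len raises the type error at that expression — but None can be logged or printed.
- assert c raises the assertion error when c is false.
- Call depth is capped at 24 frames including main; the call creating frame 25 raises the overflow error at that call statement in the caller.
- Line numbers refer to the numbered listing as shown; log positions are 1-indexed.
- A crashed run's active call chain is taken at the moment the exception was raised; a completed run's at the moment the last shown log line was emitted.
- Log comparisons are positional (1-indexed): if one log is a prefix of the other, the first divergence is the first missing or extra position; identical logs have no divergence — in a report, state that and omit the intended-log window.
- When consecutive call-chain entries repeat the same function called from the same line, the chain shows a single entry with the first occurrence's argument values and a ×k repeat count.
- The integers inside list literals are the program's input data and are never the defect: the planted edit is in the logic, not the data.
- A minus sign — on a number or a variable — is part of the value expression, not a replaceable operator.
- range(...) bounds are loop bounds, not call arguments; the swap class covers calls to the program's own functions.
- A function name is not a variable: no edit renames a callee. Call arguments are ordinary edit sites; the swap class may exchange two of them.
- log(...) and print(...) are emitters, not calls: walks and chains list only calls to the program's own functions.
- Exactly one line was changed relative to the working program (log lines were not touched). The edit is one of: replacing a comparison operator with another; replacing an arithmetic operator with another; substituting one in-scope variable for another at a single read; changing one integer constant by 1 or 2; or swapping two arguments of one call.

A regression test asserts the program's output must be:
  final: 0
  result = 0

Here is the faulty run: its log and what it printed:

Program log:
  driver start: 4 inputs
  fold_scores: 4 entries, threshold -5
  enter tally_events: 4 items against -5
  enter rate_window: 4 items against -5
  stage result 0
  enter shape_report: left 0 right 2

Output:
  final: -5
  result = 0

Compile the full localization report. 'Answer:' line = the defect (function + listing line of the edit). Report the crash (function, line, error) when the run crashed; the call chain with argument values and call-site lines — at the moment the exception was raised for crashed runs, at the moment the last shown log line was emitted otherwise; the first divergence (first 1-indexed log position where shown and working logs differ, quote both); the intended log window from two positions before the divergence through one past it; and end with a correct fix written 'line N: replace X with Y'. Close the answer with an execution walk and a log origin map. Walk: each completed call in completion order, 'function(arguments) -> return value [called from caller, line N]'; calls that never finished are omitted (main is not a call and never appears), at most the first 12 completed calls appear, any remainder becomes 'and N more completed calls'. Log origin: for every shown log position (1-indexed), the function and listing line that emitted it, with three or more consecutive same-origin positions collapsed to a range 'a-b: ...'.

Answer: the defect is in main at line 37.
Key observation: The logs agree in full; only the final output differs.
Call chain: main -> shape_report(0, 2) (called at line 36).
First divergence: none; the two logs match at every position.
Execution walk:
  rate_window([5, -5, 7, -4], -5) -> 1  [called from tally_events, line 9]
  tally_events([5, -5, 7, -4], -5) -> -10  [called from fold_scores, line 20]
  probe_limits(-10, 2) -> 0  [called from fold_scores, line 22]
  fold_scores([5, -5, 7, -4], -5) -> 0  [called from main, line 34]
  shape_report(0, 2) -> 0  [called from main, line 36]
Log line origins:
  1: from main, line 33
  2: from fold_scores, line 19
  3: from tally_events, line 8
  4: from rate_window, line 2
  5: from main, line 35
  6: from shape_report, line 25
A correct fix: line 37: replace `step` with `span`.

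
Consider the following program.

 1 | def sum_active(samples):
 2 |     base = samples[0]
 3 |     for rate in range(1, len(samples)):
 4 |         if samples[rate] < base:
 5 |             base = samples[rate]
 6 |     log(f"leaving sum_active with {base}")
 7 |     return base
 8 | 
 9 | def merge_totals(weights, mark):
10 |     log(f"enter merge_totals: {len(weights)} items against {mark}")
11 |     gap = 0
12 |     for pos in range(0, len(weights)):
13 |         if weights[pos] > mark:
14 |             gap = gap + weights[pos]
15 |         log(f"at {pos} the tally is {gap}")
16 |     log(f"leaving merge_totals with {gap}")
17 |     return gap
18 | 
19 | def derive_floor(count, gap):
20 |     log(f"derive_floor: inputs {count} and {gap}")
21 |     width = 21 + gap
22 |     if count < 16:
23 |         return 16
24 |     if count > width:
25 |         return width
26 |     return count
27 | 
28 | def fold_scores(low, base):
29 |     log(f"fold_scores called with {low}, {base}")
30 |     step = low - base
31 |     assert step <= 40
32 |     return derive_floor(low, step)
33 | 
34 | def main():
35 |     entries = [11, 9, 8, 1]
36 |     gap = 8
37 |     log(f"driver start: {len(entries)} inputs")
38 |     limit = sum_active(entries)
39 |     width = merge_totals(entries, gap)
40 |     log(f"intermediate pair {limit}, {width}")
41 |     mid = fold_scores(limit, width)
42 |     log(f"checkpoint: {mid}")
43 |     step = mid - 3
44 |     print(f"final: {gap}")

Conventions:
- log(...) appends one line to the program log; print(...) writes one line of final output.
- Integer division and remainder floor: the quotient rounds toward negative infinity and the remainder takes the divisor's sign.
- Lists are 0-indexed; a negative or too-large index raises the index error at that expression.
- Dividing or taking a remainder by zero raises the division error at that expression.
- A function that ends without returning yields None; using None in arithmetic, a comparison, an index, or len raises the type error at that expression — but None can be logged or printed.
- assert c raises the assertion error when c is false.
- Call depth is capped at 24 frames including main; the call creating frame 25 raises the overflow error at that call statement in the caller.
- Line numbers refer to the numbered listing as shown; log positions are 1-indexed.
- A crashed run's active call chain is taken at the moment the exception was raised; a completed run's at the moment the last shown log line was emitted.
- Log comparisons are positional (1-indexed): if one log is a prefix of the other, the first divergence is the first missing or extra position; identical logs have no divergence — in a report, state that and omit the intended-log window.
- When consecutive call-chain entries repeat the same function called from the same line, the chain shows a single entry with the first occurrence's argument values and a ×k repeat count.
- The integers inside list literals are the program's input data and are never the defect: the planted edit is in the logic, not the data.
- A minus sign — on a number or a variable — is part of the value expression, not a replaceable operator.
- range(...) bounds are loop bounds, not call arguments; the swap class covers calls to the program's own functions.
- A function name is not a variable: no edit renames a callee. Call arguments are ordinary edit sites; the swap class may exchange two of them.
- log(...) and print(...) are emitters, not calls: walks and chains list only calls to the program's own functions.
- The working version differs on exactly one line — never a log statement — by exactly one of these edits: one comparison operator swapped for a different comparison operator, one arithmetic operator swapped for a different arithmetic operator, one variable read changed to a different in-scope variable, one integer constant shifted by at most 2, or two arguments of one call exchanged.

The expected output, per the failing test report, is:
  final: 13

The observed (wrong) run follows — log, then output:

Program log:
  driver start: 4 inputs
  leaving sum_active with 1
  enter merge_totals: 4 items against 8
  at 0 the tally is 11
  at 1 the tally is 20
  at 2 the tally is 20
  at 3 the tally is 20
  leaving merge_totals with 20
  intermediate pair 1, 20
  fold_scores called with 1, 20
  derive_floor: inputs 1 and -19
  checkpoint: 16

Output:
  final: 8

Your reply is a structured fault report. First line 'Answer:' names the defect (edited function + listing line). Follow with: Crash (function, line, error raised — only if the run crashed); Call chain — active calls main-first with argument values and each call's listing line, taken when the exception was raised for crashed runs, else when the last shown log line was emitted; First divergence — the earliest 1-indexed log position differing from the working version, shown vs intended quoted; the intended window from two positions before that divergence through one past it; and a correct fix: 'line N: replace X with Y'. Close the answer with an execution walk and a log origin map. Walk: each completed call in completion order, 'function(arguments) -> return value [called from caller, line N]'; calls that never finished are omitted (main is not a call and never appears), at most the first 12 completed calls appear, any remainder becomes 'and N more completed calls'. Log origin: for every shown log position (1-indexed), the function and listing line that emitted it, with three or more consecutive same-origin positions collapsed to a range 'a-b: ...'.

Answer: the defect is in main at line 44.
Key observation: The two runs log identically and part ways only at the printed values.
Call chain: main.
First divergence: there is none — every log position agrees.
Execution walk:
  sum_active([11, 9, 8, 1]) -> 1  [called from main, line 38]
  merge_totals([11, 9, 8, 1], 8) -> 20  [called from main, line 39]
  derive_floor(1, -19) -> 16  [called from fold_scores, line 32]
  fold_scores(1, 20) -> 16  [called from main, line 41]
Log line origins:
  1: emitted by main (line 37)
  2: emitted by sum_active (line 6)
  3: emitted by merge_totals (line 10)
  4-7: emitted by merge_totals (line 15)
  8: emitted by merge_totals (line 16)
  9: emitted by main (line 40)
  10: emitted by fold_scores (line 29)
  11: emitted by derive_floor (line 20)
  12: emitted by main (line 42)
A correct fix: line 44: replace `gap` with `step`.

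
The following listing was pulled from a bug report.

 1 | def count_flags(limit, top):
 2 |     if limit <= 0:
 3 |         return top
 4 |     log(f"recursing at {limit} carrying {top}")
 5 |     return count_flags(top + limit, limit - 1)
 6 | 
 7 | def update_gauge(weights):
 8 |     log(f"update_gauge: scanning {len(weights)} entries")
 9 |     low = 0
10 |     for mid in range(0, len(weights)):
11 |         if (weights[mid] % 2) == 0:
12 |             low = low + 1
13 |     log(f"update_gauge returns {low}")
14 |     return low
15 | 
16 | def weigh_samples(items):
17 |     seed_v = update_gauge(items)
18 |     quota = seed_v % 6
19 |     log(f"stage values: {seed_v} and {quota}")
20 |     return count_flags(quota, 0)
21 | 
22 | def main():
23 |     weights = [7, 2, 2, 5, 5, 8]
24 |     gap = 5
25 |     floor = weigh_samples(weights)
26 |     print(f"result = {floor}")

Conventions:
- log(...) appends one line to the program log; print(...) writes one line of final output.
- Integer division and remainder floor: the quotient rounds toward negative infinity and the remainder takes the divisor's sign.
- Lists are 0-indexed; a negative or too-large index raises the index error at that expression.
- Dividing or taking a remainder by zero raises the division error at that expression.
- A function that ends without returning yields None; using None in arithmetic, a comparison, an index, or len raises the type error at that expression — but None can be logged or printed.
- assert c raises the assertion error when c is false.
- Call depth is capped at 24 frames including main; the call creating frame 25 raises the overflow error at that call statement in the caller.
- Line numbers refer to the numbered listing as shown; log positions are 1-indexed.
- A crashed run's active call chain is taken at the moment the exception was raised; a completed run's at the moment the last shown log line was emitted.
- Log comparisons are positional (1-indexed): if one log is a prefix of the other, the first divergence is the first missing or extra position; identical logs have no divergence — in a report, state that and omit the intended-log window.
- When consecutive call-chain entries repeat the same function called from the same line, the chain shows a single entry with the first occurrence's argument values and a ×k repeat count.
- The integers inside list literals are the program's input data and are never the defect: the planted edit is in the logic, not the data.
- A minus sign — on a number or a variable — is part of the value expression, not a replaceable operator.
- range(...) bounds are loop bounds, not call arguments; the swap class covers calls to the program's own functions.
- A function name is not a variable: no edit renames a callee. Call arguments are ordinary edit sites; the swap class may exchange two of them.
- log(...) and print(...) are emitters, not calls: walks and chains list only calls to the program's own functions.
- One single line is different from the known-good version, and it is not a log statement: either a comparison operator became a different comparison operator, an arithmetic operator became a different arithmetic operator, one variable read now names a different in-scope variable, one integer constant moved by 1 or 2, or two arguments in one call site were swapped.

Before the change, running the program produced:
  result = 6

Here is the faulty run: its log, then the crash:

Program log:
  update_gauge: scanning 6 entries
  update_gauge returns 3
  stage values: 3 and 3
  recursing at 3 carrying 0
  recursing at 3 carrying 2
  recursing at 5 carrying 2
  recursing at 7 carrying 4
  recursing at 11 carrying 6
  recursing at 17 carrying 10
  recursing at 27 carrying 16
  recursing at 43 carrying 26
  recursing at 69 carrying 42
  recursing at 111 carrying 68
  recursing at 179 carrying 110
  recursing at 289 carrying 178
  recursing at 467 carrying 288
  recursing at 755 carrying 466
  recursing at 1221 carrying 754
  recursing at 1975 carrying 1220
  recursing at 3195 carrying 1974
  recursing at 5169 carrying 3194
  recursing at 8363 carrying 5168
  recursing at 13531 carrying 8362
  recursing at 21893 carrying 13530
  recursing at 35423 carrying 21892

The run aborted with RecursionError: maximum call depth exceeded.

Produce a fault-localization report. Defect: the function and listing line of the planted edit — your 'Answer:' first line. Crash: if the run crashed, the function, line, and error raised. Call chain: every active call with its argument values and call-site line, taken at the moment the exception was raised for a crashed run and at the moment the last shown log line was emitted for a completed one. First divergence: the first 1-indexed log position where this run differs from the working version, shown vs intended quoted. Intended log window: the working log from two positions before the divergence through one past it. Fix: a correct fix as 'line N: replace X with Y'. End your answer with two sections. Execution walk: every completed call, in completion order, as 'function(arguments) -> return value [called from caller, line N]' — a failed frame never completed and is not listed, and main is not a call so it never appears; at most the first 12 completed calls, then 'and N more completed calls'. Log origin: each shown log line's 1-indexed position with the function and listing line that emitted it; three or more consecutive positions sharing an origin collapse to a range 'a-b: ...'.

Answer: the defect is in count_flags at line 5.
Core observation: The log first diverges at position 5: the faulty run prints 'recursing at 3 carrying 2' where the working version prints 'recursing at 2 carrying 3'.
Crash: count_flags, line 5, RecursionError.
Call chain: main -> weigh_samples([7, 2, 2, 5, 5, 8]) (called at line 25) -> count_flags(3, 0) (called at line 20) -> count_flags(3, 2) (called at line 5) ×21.
First divergence: at position 5 the run shows 'recursing at 3 carrying 2' where the working version logs 'recursing at 2 carrying 3'.
Intended log window:
  3: stage values: 3 and 3
  4: recursing at 3 carrying 0
  5: recursing at 2 carrying 3
  6: recursing at 1 carrying 5
Execution walk:
  update_gauge([7, 2, 2, 5, 5, 8]) -> 3  [called from weigh_samples, line 17]
Origin of each log line:
  1: logged in update_gauge at line 8
  2: logged in update_gauge at line 13
  3: logged in weigh_samples at line 19
  4-25: logged in count_flags at line 4
A correct fix: line 5: replace `count_flags(top + limit, limit - 1)` with `count_flags(limit - 1, top + limit)`.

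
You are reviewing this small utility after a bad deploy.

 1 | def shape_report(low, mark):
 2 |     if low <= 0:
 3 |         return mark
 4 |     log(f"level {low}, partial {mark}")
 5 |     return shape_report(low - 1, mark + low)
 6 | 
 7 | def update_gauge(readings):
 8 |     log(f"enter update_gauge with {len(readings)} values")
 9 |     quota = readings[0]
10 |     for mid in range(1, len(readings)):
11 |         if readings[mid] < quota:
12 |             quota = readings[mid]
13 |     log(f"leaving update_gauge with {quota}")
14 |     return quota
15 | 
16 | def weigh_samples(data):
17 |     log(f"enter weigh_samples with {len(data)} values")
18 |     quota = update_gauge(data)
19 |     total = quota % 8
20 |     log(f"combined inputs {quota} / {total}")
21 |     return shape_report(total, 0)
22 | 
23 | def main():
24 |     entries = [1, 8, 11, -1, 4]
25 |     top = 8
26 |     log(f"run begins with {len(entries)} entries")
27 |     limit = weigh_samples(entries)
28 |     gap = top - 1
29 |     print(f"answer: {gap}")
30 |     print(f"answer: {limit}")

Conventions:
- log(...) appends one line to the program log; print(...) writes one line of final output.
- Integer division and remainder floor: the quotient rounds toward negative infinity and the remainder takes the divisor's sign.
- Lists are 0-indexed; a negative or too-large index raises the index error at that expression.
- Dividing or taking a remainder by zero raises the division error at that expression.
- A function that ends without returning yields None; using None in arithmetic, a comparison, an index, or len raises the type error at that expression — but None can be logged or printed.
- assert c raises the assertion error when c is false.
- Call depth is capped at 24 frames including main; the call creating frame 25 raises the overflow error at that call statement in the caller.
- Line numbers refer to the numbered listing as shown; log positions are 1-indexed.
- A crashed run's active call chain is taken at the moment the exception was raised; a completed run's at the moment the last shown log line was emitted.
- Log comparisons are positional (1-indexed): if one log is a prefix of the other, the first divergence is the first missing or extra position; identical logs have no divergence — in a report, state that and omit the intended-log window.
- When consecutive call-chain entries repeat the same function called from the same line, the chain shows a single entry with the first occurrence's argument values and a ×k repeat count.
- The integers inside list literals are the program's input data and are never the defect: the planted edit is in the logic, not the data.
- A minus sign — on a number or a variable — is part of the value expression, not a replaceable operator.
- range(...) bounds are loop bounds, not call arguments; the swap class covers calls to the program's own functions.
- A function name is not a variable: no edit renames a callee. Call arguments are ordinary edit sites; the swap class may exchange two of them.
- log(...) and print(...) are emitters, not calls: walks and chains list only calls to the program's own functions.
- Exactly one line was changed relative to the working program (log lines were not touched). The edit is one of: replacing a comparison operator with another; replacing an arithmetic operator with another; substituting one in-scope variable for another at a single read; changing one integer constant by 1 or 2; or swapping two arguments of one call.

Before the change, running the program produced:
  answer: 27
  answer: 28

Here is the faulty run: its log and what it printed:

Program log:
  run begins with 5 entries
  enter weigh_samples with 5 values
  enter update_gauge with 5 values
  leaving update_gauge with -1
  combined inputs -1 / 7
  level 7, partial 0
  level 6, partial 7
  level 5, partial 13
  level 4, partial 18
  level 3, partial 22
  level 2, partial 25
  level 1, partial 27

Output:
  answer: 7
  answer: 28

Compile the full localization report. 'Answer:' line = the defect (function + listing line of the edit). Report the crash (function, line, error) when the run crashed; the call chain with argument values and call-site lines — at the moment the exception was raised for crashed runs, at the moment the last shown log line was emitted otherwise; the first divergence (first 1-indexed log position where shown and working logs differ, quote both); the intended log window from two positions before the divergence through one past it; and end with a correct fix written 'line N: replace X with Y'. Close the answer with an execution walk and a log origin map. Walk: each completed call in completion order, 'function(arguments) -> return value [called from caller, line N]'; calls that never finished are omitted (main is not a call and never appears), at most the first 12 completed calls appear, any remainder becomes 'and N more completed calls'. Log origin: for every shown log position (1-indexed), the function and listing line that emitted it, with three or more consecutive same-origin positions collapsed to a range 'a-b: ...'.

Answer: the defect is in main at line 28.
Key fact: The two runs log identically and part ways only at the printed values.
Call chain: main -> weigh_samples([1, 8, 11, -1, 4]) (called at line 27) -> shape_report(7, 0) (called at line 21) -> shape_report(6, 7) (called at line 5) ×6.
First divergence: none (the log streams are identical).
Execution walk:
  update_gauge([1, 8, 11, -1, 4]) -> -1  [called from weigh_samples, line 18]
  shape_report(0, 28) -> 28  [called from shape_report, line 5]
  shape_report(1, 27) -> 28  [called from shape_report, line 5]
  shape_report(2, 25) -> 28  [called from shape_report, line 5]
  shape_report(3, 22) -> 28  [called from shape_report, line 5]
  shape_report(4, 18) -> 28  [called from shape_report, line 5]
  shape_report(5, 13) -> 28  [called from shape_report, line 5]
  shape_report(6, 7) -> 28  [called from shape_report, line 5]
  shape_report(7, 0) -> 28  [called from weigh_samples, line 21]
  weigh_samples([1, 8, 11, -1, 4]) -> 28  [called from main, line 27]
Log origins:
  1: logged in main at line 26
  2: logged in weigh_samples at line 17
  3: logged in update_gauge at line 8
  4: logged in update_gauge at line 13
  5: logged in weigh_samples at line 20
  6-12: logged in shape_report at line 4
A correct fix: line 28: replace `top` with `limit`.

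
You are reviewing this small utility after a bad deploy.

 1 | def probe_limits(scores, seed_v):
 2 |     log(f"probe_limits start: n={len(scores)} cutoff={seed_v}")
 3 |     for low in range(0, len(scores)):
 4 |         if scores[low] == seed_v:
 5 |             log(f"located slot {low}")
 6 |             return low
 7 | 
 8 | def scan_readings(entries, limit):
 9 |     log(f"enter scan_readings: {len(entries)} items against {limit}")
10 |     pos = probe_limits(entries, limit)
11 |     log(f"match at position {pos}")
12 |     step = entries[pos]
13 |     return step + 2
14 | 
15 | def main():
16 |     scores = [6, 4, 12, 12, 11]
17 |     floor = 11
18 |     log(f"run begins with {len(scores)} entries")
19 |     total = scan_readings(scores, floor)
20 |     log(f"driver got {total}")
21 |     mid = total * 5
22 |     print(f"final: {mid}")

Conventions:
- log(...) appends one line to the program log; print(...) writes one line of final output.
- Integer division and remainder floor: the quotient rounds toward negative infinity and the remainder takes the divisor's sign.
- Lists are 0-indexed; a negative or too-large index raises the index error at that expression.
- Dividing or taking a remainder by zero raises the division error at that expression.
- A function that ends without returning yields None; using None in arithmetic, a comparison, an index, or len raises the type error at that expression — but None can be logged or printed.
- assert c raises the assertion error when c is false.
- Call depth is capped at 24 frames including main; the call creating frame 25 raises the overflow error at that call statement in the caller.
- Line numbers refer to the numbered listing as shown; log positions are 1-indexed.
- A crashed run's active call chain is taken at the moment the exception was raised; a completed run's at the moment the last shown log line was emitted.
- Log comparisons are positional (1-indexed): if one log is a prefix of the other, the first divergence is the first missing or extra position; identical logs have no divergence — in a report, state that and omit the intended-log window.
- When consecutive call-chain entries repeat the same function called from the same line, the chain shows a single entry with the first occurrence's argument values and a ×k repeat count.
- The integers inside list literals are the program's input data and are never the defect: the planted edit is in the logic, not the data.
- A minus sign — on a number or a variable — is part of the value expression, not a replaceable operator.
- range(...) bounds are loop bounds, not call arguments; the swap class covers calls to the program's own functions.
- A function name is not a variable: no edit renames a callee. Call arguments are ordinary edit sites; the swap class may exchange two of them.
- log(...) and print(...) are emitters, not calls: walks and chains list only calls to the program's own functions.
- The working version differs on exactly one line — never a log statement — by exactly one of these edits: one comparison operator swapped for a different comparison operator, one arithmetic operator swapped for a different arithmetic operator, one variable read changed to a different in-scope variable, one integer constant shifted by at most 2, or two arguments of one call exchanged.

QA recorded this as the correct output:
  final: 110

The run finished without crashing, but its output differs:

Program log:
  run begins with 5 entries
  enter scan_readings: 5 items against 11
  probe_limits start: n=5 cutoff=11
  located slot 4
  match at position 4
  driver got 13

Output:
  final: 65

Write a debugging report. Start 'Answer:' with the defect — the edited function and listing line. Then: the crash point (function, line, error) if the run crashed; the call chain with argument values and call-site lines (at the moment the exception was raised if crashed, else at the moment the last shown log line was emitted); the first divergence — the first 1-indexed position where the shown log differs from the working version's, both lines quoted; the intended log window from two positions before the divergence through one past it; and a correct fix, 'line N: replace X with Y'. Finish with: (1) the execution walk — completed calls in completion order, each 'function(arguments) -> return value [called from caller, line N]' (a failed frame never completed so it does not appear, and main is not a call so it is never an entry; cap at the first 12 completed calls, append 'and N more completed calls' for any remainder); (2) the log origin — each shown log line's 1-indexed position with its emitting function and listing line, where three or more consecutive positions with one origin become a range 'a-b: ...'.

Answer: the defect is in scan_readings at line 13.
Core observation: The earliest visible damage is log position 6 — 'driver got 13' rather than the intended 'driver got 22'.
Call chain: main.
First divergence: position 6; shown 'driver got 13' vs intended 'driver got 22'.
Intended log window:
  4: located slot 4
  5: match at position 4
  6: driver got 22
Execution walk:
  probe_limits([6, 4, 12, 12, 11], 11) -> 4  [called from scan_readings, line 10]
  scan_readings([6, 4, 12, 12, 11], 11) -> 13  [called from main, line 19]
Log origin:
  1: from main, line 18
  2: from scan_readings, line 9
  3: from probe_limits, line 2
  4: from probe_limits, line 5
  5: from scan_readings, line 11
  6: from main, line 20
A correct fix: line 13: replace `+` with `*`.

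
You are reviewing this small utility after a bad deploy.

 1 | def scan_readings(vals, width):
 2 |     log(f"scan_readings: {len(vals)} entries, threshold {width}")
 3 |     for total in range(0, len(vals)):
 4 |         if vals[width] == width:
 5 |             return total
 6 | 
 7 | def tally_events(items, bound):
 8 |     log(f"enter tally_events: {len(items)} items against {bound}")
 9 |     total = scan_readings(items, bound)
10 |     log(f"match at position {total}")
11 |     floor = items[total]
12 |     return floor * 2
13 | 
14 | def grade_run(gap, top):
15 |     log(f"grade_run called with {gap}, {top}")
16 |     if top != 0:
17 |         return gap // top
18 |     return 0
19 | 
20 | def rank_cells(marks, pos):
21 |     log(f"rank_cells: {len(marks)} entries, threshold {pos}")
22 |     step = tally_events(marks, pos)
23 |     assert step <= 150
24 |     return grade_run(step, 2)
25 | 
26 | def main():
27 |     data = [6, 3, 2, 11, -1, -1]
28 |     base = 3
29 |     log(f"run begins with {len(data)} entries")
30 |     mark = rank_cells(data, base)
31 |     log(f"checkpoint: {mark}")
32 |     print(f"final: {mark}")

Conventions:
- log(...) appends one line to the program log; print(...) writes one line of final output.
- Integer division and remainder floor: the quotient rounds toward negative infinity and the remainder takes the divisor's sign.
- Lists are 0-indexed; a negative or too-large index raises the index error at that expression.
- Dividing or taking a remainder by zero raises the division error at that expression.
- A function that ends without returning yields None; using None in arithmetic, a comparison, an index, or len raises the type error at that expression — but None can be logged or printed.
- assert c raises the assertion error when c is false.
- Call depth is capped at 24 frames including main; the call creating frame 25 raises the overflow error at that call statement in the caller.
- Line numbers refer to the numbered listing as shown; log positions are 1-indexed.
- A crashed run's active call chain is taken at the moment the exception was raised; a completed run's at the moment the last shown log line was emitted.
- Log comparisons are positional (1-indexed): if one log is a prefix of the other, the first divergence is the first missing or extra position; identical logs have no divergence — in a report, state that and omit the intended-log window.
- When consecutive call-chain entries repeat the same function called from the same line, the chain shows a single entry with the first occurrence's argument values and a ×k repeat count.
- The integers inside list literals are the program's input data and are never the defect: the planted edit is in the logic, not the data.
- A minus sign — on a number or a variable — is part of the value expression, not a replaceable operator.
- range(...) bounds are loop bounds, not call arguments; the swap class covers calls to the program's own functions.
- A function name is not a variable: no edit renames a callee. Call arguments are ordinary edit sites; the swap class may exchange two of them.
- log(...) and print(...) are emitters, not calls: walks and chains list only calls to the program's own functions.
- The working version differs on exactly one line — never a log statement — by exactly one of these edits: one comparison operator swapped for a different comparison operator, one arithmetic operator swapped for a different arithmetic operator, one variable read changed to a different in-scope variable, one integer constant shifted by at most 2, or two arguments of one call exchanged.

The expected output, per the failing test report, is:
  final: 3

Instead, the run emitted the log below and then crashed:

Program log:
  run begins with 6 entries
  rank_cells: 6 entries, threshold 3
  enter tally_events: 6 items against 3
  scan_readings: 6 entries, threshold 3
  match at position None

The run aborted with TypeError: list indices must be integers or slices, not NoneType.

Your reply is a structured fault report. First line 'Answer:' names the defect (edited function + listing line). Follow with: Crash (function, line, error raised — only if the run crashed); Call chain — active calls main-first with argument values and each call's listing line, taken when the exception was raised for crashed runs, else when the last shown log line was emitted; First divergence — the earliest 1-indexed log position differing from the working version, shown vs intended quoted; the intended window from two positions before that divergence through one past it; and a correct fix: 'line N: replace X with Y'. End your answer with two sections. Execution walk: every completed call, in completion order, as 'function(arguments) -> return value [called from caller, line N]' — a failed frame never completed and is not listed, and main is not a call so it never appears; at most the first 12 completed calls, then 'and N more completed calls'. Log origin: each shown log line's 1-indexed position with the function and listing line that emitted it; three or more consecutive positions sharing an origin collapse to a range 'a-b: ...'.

Answer: the defect is in scan_readings at line 4.
Core observation: Position 5 is the first bad log line: 'match at position None' should read 'match at position 1'.
Crash: tally_events, line 11, TypeError.
Call chain: main -> rank_cells([6, 3, 2, 11, -1, -1], 3) (called at line 30) -> tally_events([6, 3, 2, 11, -1, -1], 3) (called at line 22).
First divergence: position 5 — the shown line 'match at position None' should read 'match at position 1'.
Intended log window:
  3: enter tally_events: 6 items against 3
  4: scan_readings: 6 entries, threshold 3
  5: match at position 1
  6: grade_run called with 6, 2
Execution walk:
  scan_readings([6, 3, 2, 11, -1, -1], 3) -> None  [called from tally_events, line 9]
Log origins:
  1: emitted by main (line 29)
  2: emitted by rank_cells (line 21)
  3: emitted by tally_events (line 8)
  4: emitted by scan_readings (line 2)
  5: emitted by tally_events (line 10)
A correct fix: line 4: replace `vals[width]` with `vals[total]`.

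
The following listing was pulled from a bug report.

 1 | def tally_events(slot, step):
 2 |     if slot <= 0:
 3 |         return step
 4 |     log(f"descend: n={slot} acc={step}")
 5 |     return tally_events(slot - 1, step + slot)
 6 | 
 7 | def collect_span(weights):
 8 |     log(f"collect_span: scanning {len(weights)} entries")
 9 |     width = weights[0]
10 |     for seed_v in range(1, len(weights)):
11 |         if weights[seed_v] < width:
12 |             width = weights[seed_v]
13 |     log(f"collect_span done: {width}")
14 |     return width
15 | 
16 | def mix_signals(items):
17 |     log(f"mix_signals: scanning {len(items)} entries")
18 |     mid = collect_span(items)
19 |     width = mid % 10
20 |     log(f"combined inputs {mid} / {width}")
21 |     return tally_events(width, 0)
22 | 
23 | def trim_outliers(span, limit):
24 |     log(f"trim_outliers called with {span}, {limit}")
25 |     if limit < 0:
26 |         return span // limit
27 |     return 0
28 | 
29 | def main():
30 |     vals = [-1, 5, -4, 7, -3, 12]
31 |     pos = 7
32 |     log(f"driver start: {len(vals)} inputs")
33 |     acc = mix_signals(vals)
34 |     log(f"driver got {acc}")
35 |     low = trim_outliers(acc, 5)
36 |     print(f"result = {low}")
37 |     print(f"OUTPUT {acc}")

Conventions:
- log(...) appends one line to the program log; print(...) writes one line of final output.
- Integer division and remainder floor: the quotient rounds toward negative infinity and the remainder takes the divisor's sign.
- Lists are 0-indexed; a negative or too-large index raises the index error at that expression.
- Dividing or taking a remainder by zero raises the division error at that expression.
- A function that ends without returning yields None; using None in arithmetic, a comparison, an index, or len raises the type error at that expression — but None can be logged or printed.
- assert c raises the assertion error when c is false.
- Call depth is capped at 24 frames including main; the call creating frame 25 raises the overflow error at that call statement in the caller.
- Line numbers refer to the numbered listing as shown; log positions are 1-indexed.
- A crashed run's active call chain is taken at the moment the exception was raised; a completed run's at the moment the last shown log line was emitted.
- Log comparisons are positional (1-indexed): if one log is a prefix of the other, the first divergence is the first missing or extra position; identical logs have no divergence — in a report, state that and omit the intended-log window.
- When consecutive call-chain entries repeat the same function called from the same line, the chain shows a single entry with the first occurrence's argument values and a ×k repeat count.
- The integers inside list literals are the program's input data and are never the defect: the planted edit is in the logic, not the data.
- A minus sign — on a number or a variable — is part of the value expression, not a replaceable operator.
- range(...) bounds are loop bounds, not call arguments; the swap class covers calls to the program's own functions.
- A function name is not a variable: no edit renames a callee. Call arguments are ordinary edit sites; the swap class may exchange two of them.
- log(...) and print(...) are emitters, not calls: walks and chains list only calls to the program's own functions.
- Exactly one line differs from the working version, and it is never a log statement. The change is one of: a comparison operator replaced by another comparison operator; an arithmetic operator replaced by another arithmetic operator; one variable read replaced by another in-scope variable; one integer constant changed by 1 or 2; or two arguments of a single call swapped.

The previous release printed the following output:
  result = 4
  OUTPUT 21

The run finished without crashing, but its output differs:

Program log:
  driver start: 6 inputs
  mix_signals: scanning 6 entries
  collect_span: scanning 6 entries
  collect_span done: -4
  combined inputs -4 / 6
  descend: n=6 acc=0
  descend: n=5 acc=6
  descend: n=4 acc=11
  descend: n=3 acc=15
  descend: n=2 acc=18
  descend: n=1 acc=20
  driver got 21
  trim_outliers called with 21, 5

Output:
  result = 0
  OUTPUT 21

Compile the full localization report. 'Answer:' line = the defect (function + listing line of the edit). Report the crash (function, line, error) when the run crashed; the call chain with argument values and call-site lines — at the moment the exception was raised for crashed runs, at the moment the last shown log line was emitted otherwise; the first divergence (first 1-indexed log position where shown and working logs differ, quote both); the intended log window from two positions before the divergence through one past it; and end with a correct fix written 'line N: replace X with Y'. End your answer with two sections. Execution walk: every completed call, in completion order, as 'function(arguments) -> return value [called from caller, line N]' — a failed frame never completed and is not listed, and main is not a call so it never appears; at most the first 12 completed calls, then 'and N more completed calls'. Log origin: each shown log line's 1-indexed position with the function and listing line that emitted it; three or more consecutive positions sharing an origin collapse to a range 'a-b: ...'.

Answer: the defect is in trim_outliers at line 25.
The tell: The logs agree in full; only the final output differs.
Call chain: main -> trim_outliers(21, 5) (called at line 35).
First divergence: none; the two logs match at every position.
Execution walk:
  collect_span([-1, 5, -4, 7, -3, 12]) -> -4  [called from mix_signals, line 18]
  tally_events(0, 21) -> 21  [called from tally_events, line 5]
  tally_events(1, 20) -> 21  [called from tally_events, line 5]
  tally_events(2, 18) -> 21  [called from tally_events, line 5]
  tally_events(3, 15) -> 21  [called from tally_events, line 5]
  tally_events(4, 11) -> 21  [called from tally_events, line 5]
  tally_events(5, 6) -> 21  [called from tally_events, line 5]
  tally_events(6, 0) -> 21  [called from mix_signals, line 21]
  mix_signals([-1, 5, -4, 7, -3, 12]) -> 21  [called from main, line 33]
  trim_outliers(21, 5) -> 0  [called from main, line 35]
Log origins:
  1: logged in main at line 32
  2: logged in mix_signals at line 17
  3: logged in collect_span at line 8
  4: logged in collect_span at line 13
  5: logged in mix_signals at line 20
  6-11: logged in tally_events at line 4
  12: logged in main at line 34
  13: logged in trim_outliers at line 24
A correct fix: line 25: replace `<` with `!=`.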